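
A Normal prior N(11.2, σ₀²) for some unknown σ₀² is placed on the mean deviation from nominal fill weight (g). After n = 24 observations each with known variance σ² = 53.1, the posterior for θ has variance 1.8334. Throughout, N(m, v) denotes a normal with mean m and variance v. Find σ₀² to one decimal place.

Posterior precision equals prior precision plus data precision: 1/σ_n² = 1/σ₀² + n/σ².
So 1/σ₀² = 1/1.8334 − 24/53.1 = 0.545435 − 0.451977 = 0.093458.
Hence σ₀² = 1/0.093458 ≈ 10.7.

σ₀² = 10.7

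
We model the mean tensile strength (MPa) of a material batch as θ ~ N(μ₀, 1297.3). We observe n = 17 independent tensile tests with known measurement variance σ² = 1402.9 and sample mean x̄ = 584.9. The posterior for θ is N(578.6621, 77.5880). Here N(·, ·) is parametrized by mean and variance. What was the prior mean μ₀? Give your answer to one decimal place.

With known observation variance, the Normal–Normal posterior has precision τ_n = τ₀ + n/σ² and mean μ_n = (τ₀μ₀ + (n/σ²)x̄)/τ_n.
Here τ₀ = 1/1297.3 = 0.000771 and τ_data = 17/1402.9 = 0.012118, so τ_n = 0.012889.
Rearranging for μ₀: μ₀ = (μ_n·τ_n − τ_data·x̄)/τ₀ = (578.6621·0.012889 − 0.012118·584.9) / 0.000771 = 0.370558/0.000771 ≈ 480.6.

μ₀ = 480.6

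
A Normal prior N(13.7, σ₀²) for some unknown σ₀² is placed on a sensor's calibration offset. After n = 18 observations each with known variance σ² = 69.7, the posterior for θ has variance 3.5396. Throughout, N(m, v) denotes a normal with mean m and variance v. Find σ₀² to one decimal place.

For the Normal–Normal model with known σ², precisions add: τ_n = τ₀ + n/σ².
So 1/σ₀² = 1/3.5396 − 18/69.7 = 0.282518 − 0.258250 = 0.024268.
Hence σ₀² = 1/0.024268 ≈ 41.2.

σ₀² = 41.2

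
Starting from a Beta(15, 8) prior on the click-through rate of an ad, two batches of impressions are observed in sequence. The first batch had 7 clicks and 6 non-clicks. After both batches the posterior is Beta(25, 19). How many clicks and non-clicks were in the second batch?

Because Beta–binomial updating is additive in the counts, the combined data contributed (α_post−α_prior, β_post−β_prior) successes and failures.
Total across both batches: 25−15=10 clicks, 19−8=11 non-clicks.
Subtract the first batch: 10−7=3 clicks and 11−6=5 non-clicks.

3 clicks and 5 non-clicks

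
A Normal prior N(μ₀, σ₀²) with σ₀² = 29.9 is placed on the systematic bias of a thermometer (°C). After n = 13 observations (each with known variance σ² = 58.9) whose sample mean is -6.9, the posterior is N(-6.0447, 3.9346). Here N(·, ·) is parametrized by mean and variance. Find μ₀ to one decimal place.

The posterior mean is a precision-weighted average: μ_n = (τ₀μ₀ + τ_data·x̄)/(τ₀+τ_data), with τ₀=1/σ₀² and τ_data=n/σ².
Here τ₀ = 1/29.9 = 0.033445 and τ_data = 13/58.9 = 0.220713, so τ_n = 0.254158.
Rearranging for μ₀: μ₀ = (μ_n·τ_n − τ_data·x̄)/τ₀ = (-6.0447·0.254158 − 0.220713·-6.9) / 0.033445 = -0.013389/0.033445 ≈ -0.4.

μ₀ = -0.4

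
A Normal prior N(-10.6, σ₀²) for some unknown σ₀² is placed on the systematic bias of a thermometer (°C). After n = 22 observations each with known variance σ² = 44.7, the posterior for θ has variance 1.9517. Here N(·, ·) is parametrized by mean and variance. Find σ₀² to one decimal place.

Posterior precision equals prior precision plus data precision: 1/σ_n² = 1/σ₀² + n/σ².
So 1/σ₀² = 1/1.9517 − 22/44.7 = 0.512374 − 0.492170 = 0.020204.
Hence σ₀² = 1/0.020204 ≈ 49.5.

σ₀² = 49.5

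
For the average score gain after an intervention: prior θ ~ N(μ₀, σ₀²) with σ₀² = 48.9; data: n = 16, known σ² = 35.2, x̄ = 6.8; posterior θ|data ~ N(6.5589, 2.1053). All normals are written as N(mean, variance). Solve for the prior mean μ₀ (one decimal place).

With known observation variance, the Normal–Normal posterior has precision τ_n = τ₀ + n/σ² and mean μ_n = (τ₀μ₀ + (n/σ²)x̄)/τ_n.
Here τ₀ = 1/48.9 = 0.020450 and τ_data = 16/35.2 = 0.454545, so τ_n = 0.474995.
Rearranging for μ₀: μ₀ = (μ_n·τ_n − τ_data·x̄)/τ₀ = (6.5589·0.474995 − 0.454545·6.8) / 0.020450 = 0.024539/0.020450 ≈ 1.2.

μ₀ = 1.2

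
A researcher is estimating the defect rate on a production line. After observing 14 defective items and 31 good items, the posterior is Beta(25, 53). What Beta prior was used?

Beta(11, 22)

Beta is conjugate to the binomial likelihood: posterior = Beta(α+s, β+f).
Subtract the data counts: 25−14=11, 53−31=22.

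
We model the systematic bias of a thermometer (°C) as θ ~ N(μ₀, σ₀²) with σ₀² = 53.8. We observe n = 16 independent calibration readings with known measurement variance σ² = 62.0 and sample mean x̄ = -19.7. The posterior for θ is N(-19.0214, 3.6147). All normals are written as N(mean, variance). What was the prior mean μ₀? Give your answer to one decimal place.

μ₀ = -9.6

The posterior mean is a precision-weighted average: μ_n = (τ₀μ₀ + τ_data·x̄)/(τ₀+τ_data), with τ₀=1/σ₀² and τ_data=n/σ².
Here τ₀ = 1/53.8 = 0.018587 and τ_data = 16/62.0 = 0.258065, so τ_n = 0.276652.
Rearranging for μ₀: μ₀ = (μ_n·τ_n − τ_data·x̄)/τ₀ = (-19.0214·0.276652 − 0.258065·-19.7) / 0.018587 = -0.178428/0.018587 ≈ -9.6.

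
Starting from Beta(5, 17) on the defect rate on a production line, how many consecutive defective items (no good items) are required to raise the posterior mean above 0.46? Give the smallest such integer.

After k defective items and 0 good items the posterior is Beta(5+k, 17), with mean (5+k)/(5+17+k).
Set (5+k)/(22+k) > 0.46 and solve: k > (0.46·22 − 5)/(1 − 0.46) = 9.481.
The smallest integer exceeding 9.481 is 10, and checking k=10: (15)/(32) = 0.4688 > 0.46.

k = 10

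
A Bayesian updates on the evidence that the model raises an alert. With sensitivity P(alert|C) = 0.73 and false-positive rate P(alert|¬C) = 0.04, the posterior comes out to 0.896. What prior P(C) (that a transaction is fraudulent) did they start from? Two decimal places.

Bayes' rule in odds form gives O(C|E) = O(C)·[P(E|C)/P(E|¬C)], hence O(C) = O(C|E)/LR.
Posterior odds = 0.896/(1−0.896) = 8.6154. LR = 0.73/0.04 = 18.2500.
Prior odds = 8.6154/18.2500 = 0.4721, so P(C) = 0.4721/(1+0.4721) ≈ 0.32.

P(C) = 0.32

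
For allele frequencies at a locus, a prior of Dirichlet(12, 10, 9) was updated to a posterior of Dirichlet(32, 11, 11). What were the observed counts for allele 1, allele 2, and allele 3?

For a Dirichlet(α) prior with multinomial counts c, the posterior is Dirichlet(α + c) componentwise.
Counts are posterior − prior componentwise: 32−12=20, 11−10=1, 11−9=2.

counts (20, 1, 2)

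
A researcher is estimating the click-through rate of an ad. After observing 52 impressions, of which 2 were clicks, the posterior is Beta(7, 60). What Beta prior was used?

Under Beta–binomial conjugacy the posterior parameters are (α+s, β+f).
Subtract the data counts: 7−2=5, 60−50=10.

Beta(5, 10)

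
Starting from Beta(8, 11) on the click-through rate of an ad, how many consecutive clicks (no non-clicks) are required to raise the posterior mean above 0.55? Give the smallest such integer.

k = 6

After k clicks and 0 non-clicks the posterior is Beta(8+k, 11), with mean (8+k)/(8+11+k).
Set (8+k)/(19+k) > 0.55 and solve: k > (0.55·19 − 8)/(1 − 0.55) = 5.444.
The smallest integer exceeding 5.444 is 6.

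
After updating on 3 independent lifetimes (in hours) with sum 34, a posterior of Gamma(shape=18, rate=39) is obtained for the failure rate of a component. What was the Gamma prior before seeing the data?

Gamma(shape=15, rate=5)

Gamma–exponential conjugacy: posterior shape = α + n, posterior rate = β + Σtᵢ.
So α = 18 − 3 = 15 and β = 39 − 34 = 5.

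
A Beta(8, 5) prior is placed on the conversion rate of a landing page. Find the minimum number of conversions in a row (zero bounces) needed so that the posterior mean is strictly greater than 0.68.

After k conversions and 0 bounces the posterior is Beta(8+k, 5), with mean (8+k)/(8+5+k).
Set (8+k)/(13+k) > 0.68 and solve: k > (0.68·13 − 8)/(1 − 0.68) = 2.625.
The smallest integer exceeding 2.625 is 3, and checking k=3: (11)/(16) = 0.6875 > 0.68.

k = 3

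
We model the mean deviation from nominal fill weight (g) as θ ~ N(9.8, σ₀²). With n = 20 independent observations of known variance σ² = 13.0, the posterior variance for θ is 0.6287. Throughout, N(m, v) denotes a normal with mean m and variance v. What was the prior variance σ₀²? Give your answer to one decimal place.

σ₀² = 19.2

For the Normal–Normal model with known σ², precisions add: τ_n = τ₀ + n/σ².
So 1/σ₀² = 1/0.6287 − 20/13.0 = 1.590584 − 1.538462 = 0.052122.
Hence σ₀² = 1/0.052122 ≈ 19.2.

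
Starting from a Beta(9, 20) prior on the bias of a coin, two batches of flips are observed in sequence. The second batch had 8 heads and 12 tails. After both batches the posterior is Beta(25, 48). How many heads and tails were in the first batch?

Sequential conjugate updates are equivalent to a single update on the pooled data, so total successes = posterior α − prior α and total failures = posterior β − prior β.
Total across both batches: 25−9=16 heads, 48−20=28 tails.
Subtract the second batch: 16−8=8 heads and 28−12=16 tails.

8 heads and 16 tails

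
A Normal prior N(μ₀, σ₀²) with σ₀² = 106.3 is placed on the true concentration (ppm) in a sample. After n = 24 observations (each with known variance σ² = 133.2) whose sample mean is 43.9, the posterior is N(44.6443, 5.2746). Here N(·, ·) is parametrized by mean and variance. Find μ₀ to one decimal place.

μ₀ = 58.9

The posterior mean is a precision-weighted average: μ_n = (τ₀μ₀ + τ_data·x̄)/(τ₀+τ_data), with τ₀=1/σ₀² and τ_data=n/σ².
Here τ₀ = 1/106.3 = 0.009407 and τ_data = 24/133.2 = 0.180180, so τ_n = 0.189587.
Rearranging for μ₀: μ₀ = (μ_n·τ_n − τ_data·x̄)/τ₀ = (44.6443·0.189587 − 0.180180·43.9) / 0.009407 = 0.554077/0.009407 ≈ 58.9.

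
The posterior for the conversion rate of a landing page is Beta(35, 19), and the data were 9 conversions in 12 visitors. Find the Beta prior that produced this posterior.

A Beta(a, b) prior with s successes and f failures in binomial data gives a Beta(a+s, b+f) posterior.
So a = 35 − 9 = 26 and b = 19 − 3 = 16.

Beta(26, 16)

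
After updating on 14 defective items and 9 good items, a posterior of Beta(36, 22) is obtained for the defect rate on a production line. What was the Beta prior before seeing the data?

Beta(22, 13)

Under Beta–binomial conjugacy the posterior parameters are (a+s, b+f).
So a = 36 − 14 = 22 and b = 22 − 9 = 13.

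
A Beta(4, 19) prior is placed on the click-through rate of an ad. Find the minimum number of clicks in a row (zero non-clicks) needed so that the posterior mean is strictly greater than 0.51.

After k clicks and 0 non-clicks the posterior is Beta(4+k, 19), with mean (4+k)/(4+19+k).
Set (4+k)/(23+k) > 0.51 and solve: k > (0.51·23 − 4)/(1 − 0.51) = 15.776.
The smallest integer exceeding 15.776 is 16.

k = 16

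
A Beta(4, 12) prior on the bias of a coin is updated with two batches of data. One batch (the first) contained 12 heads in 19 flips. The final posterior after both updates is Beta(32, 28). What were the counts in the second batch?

16 heads and 9 tails

Sequential conjugate updates are equivalent to a single update on the pooled data, so total successes = posterior α − prior α and total failures = posterior β − prior β.
Total across both batches: 32−4=28 heads, 28−12=16 tails.
Subtract the first batch: 28−12=16 heads and 16−7=9 tails.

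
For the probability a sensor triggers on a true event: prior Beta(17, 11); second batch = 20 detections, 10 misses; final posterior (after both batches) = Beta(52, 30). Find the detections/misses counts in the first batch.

15 detections and 9 misses

Because Beta–binomial updating is additive in the counts, the combined data contributed (α_post−α_prior, β_post−β_prior) successes and failures.
Total across both batches: 52−17=35 detections, 30−11=19 misses.
Subtract the second batch: 35−20=15 detections and 19−10=9 misses.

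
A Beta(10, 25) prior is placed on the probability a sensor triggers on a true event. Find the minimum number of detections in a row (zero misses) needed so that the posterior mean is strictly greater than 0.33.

After k detections and 0 misses the posterior is Beta(10+k, 25), with mean (10+k)/(10+25+k).
Set (10+k)/(35+k) > 0.33 and solve: k > (0.33·35 − 10)/(1 − 0.33) = 2.313.
The smallest integer exceeding 2.313 is 3, and checking k=3: (13)/(38) = 0.3421 > 0.33.

k = 3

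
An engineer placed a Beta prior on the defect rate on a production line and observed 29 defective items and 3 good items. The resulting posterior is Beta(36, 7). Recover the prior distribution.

Beta(7, 4)

A Beta(α, β) prior with s successes and f failures in binomial data gives a Beta(α+s, β+f) posterior.
So α = 36 − 29 = 7 and β = 7 − 3 = 4.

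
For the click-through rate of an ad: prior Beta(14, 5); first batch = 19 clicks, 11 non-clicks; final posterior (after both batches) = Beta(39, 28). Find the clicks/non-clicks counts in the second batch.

6 clicks and 12 non-clicks

Because Beta–binomial updating is additive in the counts, the combined data contributed (α_post−α_prior, β_post−β_prior) successes and failures.
Total across both batches: 39−14=25 clicks, 28−5=23 non-clicks.
Subtract the first batch: 25−19=6 clicks and 23−11=12 non-clicks.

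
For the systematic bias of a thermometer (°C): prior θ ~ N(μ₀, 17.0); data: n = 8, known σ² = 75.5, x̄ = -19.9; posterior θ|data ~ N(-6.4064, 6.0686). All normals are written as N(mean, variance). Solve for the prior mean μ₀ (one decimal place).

μ₀ = 17.9

The posterior mean is a precision-weighted average: μ_n = (τ₀μ₀ + τ_data·x̄)/(τ₀+τ_data), with τ₀=1/σ₀² and τ_data=n/σ².
Here τ₀ = 1/17.0 = 0.058824 and τ_data = 8/75.5 = 0.105960, so τ_n = 0.164784.
Rearranging for μ₀: μ₀ = (μ_n·τ_n − τ_data·x̄)/τ₀ = (-6.4064·0.164784 − 0.105960·-19.9) / 0.058824 = 1.052932/0.058824 ≈ 17.9.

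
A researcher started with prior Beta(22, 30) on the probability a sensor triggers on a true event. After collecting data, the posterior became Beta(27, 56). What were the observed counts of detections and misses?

A Beta(a, b) prior with s successes and f failures in binomial data gives a Beta(a+s, b+f) posterior.
So s = 27 − 22 = 5 and f = 56 − 30 = 26.

5 detections and 26 misses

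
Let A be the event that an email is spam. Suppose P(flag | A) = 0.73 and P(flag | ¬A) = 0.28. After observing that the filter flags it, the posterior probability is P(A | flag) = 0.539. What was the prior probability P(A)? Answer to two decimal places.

In odds form, posterior odds = prior odds × likelihood ratio, so prior odds = posterior odds ÷ LR.
Posterior odds = 0.539/(1−0.539) = 1.1692. LR = 0.73/0.28 = 2.6071.
Prior odds = 1.1692/2.6071 = 0.4485, so P(A) = 0.4485/(1+0.4485) ≈ 0.31.

P(A) = 0.31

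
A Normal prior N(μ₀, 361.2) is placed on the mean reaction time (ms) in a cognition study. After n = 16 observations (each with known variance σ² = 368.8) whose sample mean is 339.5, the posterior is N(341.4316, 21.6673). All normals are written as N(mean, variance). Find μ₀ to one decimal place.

The posterior mean is a precision-weighted average: μ_n = (τ₀μ₀ + τ_data·x̄)/(τ₀+τ_data), with τ₀=1/σ₀² and τ_data=n/σ².
Here τ₀ = 1/361.2 = 0.002769 and τ_data = 16/368.8 = 0.043384, so τ_n = 0.046153.
Rearranging for μ₀: μ₀ = (μ_n·τ_n − τ_data·x̄)/τ₀ = (341.4316·0.046153 − 0.043384·339.5) / 0.002769 = 1.029225/0.002769 ≈ 371.7.

μ₀ = 371.7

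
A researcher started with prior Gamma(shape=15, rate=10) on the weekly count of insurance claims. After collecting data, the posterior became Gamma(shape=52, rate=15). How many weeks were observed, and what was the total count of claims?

A Gamma(α, β) prior (rate parametrization) on a Poisson rate with n observations summing to S gives posterior Gamma(α+S, β+n).
Matching: Σxᵢ = 52 − 15 = 37 and n = 15 − 10 = 5.

n = 5 weeks with total 37 claims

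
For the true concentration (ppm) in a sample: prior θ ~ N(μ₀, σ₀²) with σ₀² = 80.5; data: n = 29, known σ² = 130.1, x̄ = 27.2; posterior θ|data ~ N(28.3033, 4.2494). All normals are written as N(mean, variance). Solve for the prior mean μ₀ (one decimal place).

With known observation variance, the Normal–Normal posterior has precision τ_n = τ₀ + n/σ² and mean μ_n = (τ₀μ₀ + (n/σ²)x̄)/τ_n.
Here τ₀ = 1/80.5 = 0.012422 and τ_data = 29/130.1 = 0.222905, so τ_n = 0.235327.
Rearranging for μ₀: μ₀ = (μ_n·τ_n − τ_data·x̄)/τ₀ = (28.3033·0.235327 − 0.222905·27.2) / 0.012422 = 0.597515/0.012422 ≈ 48.1.

μ₀ = 48.1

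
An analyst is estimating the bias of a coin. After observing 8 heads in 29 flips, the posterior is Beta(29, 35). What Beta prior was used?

Beta is conjugate to the binomial likelihood: posterior = Beta(α+s, β+f).
Subtract the data counts: 29−8=21, 35−21=14.

Beta(21, 14)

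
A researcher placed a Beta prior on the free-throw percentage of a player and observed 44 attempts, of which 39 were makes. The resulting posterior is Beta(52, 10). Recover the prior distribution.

Beta(13, 5)

Beta is conjugate to the binomial likelihood: posterior = Beta(α+s, β+f).
So α = 52 − 39 = 13 and β = 10 − 5 = 5.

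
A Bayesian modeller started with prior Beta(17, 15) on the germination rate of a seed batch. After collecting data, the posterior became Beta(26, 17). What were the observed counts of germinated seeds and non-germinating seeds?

Under Beta–binomial conjugacy the posterior parameters are (α+s, β+f).
So s = 26 − 17 = 9 and f = 17 − 15 = 2.

9 germinated seeds and 2 non-germinating seeds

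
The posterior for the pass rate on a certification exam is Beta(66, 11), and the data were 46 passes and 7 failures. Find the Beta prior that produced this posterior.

A Beta(a, b) prior with s successes and f failures in binomial data gives a Beta(a+s, b+f) posterior.
So a = 66 − 46 = 20 and b = 11 − 7 = 4.

Beta(20, 4)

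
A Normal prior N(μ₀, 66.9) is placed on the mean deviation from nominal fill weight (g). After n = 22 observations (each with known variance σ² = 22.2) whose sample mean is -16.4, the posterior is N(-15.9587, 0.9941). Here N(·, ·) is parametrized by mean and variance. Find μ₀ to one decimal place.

μ₀ = 13.3

With known observation variance, the Normal–Normal posterior has precision τ_n = τ₀ + n/σ² and mean μ_n = (τ₀μ₀ + (n/σ²)x̄)/τ_n.
Here τ₀ = 1/66.9 = 0.014948 and τ_data = 22/22.2 = 0.990991, so τ_n = 1.005939.
Rearranging for μ₀: μ₀ = (μ_n·τ_n − τ_data·x̄)/τ₀ = (-15.9587·1.005939 − 0.990991·-16.4) / 0.014948 = 0.198774/0.014948 ≈ 13.3.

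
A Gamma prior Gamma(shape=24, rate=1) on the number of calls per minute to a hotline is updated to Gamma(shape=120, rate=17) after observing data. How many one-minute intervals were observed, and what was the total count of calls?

Gamma–Poisson conjugacy: posterior shape = α + Σxᵢ, posterior rate = β + n.
Matching: Σxᵢ = 120 − 24 = 96 and n = 17 − 1 = 16.

n = 16 one-minute intervals with total 96 calls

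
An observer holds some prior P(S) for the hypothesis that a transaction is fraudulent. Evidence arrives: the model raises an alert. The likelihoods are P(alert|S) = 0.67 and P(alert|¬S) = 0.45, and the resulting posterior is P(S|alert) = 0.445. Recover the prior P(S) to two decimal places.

P(S) = 0.35

Bayes' rule in odds form gives O(S|E) = O(S)·[P(E|S)/P(E|¬S)], hence O(S) = O(S|E)/LR.
Posterior odds = 0.445/(1−0.445) = 0.8018. LR = 0.67/0.45 = 1.4889.
Prior odds = 0.8018/1.4889 = 0.5385, so P(S) = 0.5385/(1+0.5385) ≈ 0.35.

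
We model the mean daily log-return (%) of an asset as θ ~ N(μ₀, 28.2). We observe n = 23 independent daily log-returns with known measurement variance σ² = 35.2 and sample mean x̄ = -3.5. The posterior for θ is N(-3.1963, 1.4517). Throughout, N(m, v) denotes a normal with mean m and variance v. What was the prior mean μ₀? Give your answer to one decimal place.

With known observation variance, the Normal–Normal posterior has precision τ_n = τ₀ + n/σ² and mean μ_n = (τ₀μ₀ + (n/σ²)x̄)/τ_n.
Here τ₀ = 1/28.2 = 0.035461 and τ_data = 23/35.2 = 0.653409, so τ_n = 0.688870.
Rearranging for μ₀: μ₀ = (μ_n·τ_n − τ_data·x̄)/τ₀ = (-3.1963·0.688870 − 0.653409·-3.5) / 0.035461 = 0.085096/0.035461 ≈ 2.4.

μ₀ = 2.4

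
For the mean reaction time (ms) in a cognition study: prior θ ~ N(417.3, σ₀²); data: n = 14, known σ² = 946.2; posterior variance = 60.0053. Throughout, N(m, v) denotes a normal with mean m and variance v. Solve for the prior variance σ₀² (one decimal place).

σ₀² = 535.0

Posterior precision equals prior precision plus data precision: 1/σ_n² = 1/σ₀² + n/σ².
So 1/σ₀² = 1/60.0053 − 14/946.2 = 0.016665 − 0.014796 = 0.001869.
Hence σ₀² = 1/0.001869 ≈ 535.0.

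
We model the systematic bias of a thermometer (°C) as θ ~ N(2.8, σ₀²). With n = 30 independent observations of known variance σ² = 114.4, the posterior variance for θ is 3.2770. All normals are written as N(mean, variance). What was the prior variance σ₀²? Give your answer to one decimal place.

For the Normal–Normal model with known σ², precisions add: τ_n = τ₀ + n/σ².
So 1/σ₀² = 1/3.2770 − 30/114.4 = 0.305157 − 0.262238 = 0.042919.
Hence σ₀² = 1/0.042919 ≈ 23.3.

σ₀² = 23.3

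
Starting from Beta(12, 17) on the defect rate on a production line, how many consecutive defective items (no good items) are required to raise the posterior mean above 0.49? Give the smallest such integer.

k = 5

After k defective items and 0 good items the posterior is Beta(12+k, 17), with mean (12+k)/(12+17+k).
Set (12+k)/(29+k) > 0.49 and solve: k > (0.49·29 − 12)/(1 − 0.49) = 4.333.
The smallest integer exceeding 4.333 is 5.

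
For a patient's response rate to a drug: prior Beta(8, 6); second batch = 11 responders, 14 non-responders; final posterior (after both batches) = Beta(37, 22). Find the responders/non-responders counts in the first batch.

Sequential conjugate updates are equivalent to a single update on the pooled data, so total successes = posterior α − prior α and total failures = posterior β − prior β.
Total across both batches: 37−8=29 responders, 22−6=16 non-responders.
Subtract the second batch: 29−11=18 responders and 16−14=2 non-responders.

18 responders and 2 non-responders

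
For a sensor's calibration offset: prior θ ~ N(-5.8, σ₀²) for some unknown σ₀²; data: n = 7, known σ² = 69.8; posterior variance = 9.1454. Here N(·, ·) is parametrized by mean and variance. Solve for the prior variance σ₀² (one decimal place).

For the Normal–Normal model with known σ², precisions add: τ_n = τ₀ + n/σ².
So 1/σ₀² = 1/9.1454 − 7/69.8 = 0.109345 − 0.100287 = 0.009058.
Hence σ₀² = 1/0.009058 ≈ 110.4.

σ₀² = 110.4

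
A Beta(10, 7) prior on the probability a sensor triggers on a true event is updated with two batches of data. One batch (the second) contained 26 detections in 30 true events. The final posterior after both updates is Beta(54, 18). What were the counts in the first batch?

Because Beta–binomial updating is additive in the counts, the combined data contributed (α_post−α_prior, β_post−β_prior) successes and failures.
Total across both batches: 54−10=44 detections, 18−7=11 misses.
Subtract the second batch: 44−26=18 detections and 11−4=7 misses.

18 detections and 7 misses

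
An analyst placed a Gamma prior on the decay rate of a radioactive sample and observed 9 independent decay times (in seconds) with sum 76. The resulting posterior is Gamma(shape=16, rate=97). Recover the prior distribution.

For an exponential likelihood with a Gamma(α, β) prior on the rate, n observations with total T give posterior Gamma(α+n, β+T).
So α = 16 − 9 = 7 and β = 97 − 76 = 21.

Gamma(shape=7, rate=21)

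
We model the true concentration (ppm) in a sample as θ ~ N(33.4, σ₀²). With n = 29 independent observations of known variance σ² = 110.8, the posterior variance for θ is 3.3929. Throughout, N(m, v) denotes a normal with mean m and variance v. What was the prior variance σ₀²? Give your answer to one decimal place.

For the Normal–Normal model with known σ², precisions add: τ_n = τ₀ + n/σ².
So 1/σ₀² = 1/3.3929 − 29/110.8 = 0.294733 − 0.261733 = 0.033000.
Hence σ₀² = 1/0.033000 ≈ 30.3.

σ₀² = 30.3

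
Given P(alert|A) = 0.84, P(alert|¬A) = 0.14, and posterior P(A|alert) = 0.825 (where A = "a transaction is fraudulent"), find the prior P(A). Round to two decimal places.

In odds form, posterior odds = prior odds × likelihood ratio, so prior odds = posterior odds ÷ LR.
Posterior odds = 0.825/(1−0.825) = 4.7143. LR = 0.84/0.14 = 6.0000.
Prior odds = 4.7143/6.0000 = 0.7857, so P(A) = 0.7857/(1+0.7857) ≈ 0.44.

P(A) = 0.44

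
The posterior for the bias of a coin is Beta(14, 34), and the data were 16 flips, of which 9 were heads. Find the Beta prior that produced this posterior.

A Beta(a, b) prior with s successes and f failures in binomial data gives a Beta(a+s, b+f) posterior.
So a = 14 − 9 = 5 and b = 34 − 7 = 27.

Beta(5, 27)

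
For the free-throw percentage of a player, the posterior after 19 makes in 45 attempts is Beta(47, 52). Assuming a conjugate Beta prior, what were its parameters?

Beta(28, 26)

Under Beta–binomial conjugacy the posterior parameters are (α+s, β+f).
So α = 47 − 19 = 28 and β = 52 − 26 = 26.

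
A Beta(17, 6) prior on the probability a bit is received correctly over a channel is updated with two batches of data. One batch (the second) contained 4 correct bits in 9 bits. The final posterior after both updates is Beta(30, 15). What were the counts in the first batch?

Sequential conjugate updates are equivalent to a single update on the pooled data, so total successes = posterior α − prior α and total failures = posterior β − prior β.
Total across both batches: 30−17=13 correct bits, 15−6=9 errors.
Subtract the second batch: 13−4=9 correct bits and 9−5=4 errors.

9 correct bits and 4 errors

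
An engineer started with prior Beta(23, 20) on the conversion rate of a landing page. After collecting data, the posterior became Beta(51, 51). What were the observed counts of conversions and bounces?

28 conversions and 31 bounces

Beta is conjugate to the binomial likelihood: posterior = Beta(a+s, b+f).
So s = 51 − 23 = 28 and f = 51 − 20 = 31.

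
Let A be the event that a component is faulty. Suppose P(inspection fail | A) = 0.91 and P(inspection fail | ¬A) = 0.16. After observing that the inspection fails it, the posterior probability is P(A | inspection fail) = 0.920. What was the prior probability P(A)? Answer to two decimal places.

P(A) = 0.67

In odds form, posterior odds = prior odds × likelihood ratio, so prior odds = posterior odds ÷ LR.
Posterior odds = 0.920/(1−0.920) = 11.5000. LR = 0.91/0.16 = 5.6875.
Prior odds = 11.5000/5.6875 = 2.0220, so P(A) = 2.0220/(1+2.0220) ≈ 0.67.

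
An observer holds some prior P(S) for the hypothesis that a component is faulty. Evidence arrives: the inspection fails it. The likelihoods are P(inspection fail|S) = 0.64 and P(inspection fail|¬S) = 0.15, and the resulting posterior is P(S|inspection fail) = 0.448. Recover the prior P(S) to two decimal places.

Bayes' rule in odds form gives O(S|E) = O(S)·[P(E|S)/P(E|¬S)], hence O(S) = O(S|E)/LR.
Posterior odds = 0.448/(1−0.448) = 0.8116. LR = 0.64/0.15 = 4.2667.
Prior odds = 0.8116/4.2667 = 0.1902, so P(S) = 0.1902/(1+0.1902) ≈ 0.16.

P(S) = 0.16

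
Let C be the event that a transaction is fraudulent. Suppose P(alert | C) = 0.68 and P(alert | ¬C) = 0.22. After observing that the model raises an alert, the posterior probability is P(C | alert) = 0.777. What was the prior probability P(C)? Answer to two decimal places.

P(C) = 0.53

Bayes' rule in odds form gives O(C|E) = O(C)·[P(E|C)/P(E|¬C)], hence O(C) = O(C|E)/LR.
Posterior odds = 0.777/(1−0.777) = 3.4843. LR = 0.68/0.22 = 3.0909.
Prior odds = 3.4843/3.0909 = 1.1273, so P(C) = 1.1273/(1+1.1273) ≈ 0.53.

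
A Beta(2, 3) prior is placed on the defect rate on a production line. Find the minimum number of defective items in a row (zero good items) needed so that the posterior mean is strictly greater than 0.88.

k = 21

After k defective items and 0 good items the posterior is Beta(2+k, 3), with mean (2+k)/(2+3+k).
Set (2+k)/(5+k) > 0.88 and solve: k > (0.88·5 − 2)/(1 − 0.88) = 20.000.
The smallest integer exceeding 20.000 is 21.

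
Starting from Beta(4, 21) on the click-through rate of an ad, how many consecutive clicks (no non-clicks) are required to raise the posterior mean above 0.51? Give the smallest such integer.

After k clicks and 0 non-clicks the posterior is Beta(4+k, 21), with mean (4+k)/(4+21+k).
Set (4+k)/(25+k) > 0.51 and solve: k > (0.51·25 − 4)/(1 − 0.51) = 17.857.
The smallest integer exceeding 17.857 is 18.

k = 18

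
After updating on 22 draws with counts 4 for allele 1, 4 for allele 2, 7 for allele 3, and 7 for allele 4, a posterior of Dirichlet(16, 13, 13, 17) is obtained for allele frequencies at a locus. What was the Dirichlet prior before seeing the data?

For a Dirichlet(α) prior with multinomial counts c, the posterior is Dirichlet(α + c) componentwise.
Subtract each count from the matching posterior parameter: 16−4=12, 13−4=9, 13−7=6, 17−7=10.

Dirichlet(12, 9, 6, 10)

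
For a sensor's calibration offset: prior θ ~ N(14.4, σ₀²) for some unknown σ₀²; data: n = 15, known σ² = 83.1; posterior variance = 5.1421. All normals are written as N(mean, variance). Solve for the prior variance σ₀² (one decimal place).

For the Normal–Normal model with known σ², precisions add: τ_n = τ₀ + n/σ².
So 1/σ₀² = 1/5.1421 − 15/83.1 = 0.194473 − 0.180505 = 0.013968.
Hence σ₀² = 1/0.013968 ≈ 71.6.

σ₀² = 71.6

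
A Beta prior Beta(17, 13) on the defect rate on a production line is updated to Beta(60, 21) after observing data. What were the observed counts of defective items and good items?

Under Beta–binomial conjugacy the posterior parameters are (α+s, β+f).
Match parameters: s=60−17=43, f=21−13=8.

43 defective items and 8 good items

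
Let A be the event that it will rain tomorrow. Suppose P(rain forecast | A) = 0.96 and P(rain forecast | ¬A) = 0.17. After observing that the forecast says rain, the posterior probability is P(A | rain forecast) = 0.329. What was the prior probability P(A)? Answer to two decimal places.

P(A) = 0.08

In odds form, posterior odds = prior odds × likelihood ratio, so prior odds = posterior odds ÷ LR.
Posterior odds = 0.329/(1−0.329) = 0.4903. LR = 0.96/0.17 = 5.6471.
Prior odds = 0.4903/5.6471 = 0.0868, so P(A) = 0.0868/(1+0.0868) ≈ 0.08.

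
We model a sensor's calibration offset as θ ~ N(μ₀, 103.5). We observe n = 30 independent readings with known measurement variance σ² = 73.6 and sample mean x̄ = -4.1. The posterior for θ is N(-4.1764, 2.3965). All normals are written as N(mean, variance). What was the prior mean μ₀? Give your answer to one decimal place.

The posterior mean is a precision-weighted average: μ_n = (τ₀μ₀ + τ_data·x̄)/(τ₀+τ_data), with τ₀=1/σ₀² and τ_data=n/σ².
Here τ₀ = 1/103.5 = 0.009662 and τ_data = 30/73.6 = 0.407609, so τ_n = 0.417271.
Rearranging for μ₀: μ₀ = (μ_n·τ_n − τ_data·x̄)/τ₀ = (-4.1764·0.417271 − 0.407609·-4.1) / 0.009662 = -0.071494/0.009662 ≈ -7.4.

μ₀ = -7.4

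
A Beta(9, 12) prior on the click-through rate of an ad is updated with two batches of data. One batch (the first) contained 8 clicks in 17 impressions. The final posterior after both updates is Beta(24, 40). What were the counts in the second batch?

7 clicks and 19 non-clicks

Sequential conjugate updates are equivalent to a single update on the pooled data, so total successes = posterior α − prior α and total failures = posterior β − prior β.
Total across both batches: 24−9=15 clicks, 40−12=28 non-clicks.
Subtract the first batch: 15−8=7 clicks and 28−9=19 non-clicks.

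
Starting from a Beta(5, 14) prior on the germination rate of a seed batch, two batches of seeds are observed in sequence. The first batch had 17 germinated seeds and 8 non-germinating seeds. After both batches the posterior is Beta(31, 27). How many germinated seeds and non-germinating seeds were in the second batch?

Because Beta–binomial updating is additive in the counts, the combined data contributed (α_post−α_prior, β_post−β_prior) successes and failures.
Total across both batches: 31−5=26 germinated seeds, 27−14=13 non-germinating seeds.
Subtract the first batch: 26−17=9 germinated seeds and 13−8=5 non-germinating seeds.

9 germinated seeds and 5 non-germinating seeds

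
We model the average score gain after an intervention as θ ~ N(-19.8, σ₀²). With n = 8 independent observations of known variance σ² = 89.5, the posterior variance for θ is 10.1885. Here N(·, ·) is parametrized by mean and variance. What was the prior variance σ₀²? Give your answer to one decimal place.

For the Normal–Normal model with known σ², precisions add: τ_n = τ₀ + n/σ².
So 1/σ₀² = 1/10.1885 − 8/89.5 = 0.098150 − 0.089385 = 0.008765.
Hence σ₀² = 1/0.008765 ≈ 114.1.

σ₀² = 114.1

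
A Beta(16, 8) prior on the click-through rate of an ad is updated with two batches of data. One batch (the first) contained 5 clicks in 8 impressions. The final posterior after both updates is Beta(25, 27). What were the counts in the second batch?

Sequential conjugate updates are equivalent to a single update on the pooled data, so total successes = posterior α − prior α and total failures = posterior β − prior β.
Total across both batches: 25−16=9 clicks, 27−8=19 non-clicks.
Subtract the first batch: 9−5=4 clicks and 19−3=16 non-clicks.

4 clicks and 16 non-clicks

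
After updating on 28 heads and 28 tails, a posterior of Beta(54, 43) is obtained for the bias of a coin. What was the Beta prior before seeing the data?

Under Beta–binomial conjugacy the posterior parameters are (α+s, β+f).
So α = 54 − 28 = 26 and β = 43 − 28 = 15.

Beta(26, 15)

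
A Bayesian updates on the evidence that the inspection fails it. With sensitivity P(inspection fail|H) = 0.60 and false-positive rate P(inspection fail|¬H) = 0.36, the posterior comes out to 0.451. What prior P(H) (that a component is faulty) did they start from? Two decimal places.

P(H) = 0.33

Bayes' rule in odds form gives O(H|E) = O(H)·[P(E|H)/P(E|¬H)], hence O(H) = O(H|E)/LR.
Posterior odds = 0.451/(1−0.451) = 0.8215. LR = 0.60/0.36 = 1.6667.
Prior odds = 0.8215/1.6667 = 0.4929, so P(H) = 0.4929/(1+0.4929) ≈ 0.33.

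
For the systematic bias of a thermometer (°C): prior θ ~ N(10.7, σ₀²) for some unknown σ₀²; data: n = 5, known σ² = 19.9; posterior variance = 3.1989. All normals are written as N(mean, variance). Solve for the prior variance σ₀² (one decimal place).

σ₀² = 16.3

Posterior precision equals prior precision plus data precision: 1/σ_n² = 1/σ₀² + n/σ².
So 1/σ₀² = 1/3.1989 − 5/19.9 = 0.312607 − 0.251256 = 0.061351.
Hence σ₀² = 1/0.061351 ≈ 16.3.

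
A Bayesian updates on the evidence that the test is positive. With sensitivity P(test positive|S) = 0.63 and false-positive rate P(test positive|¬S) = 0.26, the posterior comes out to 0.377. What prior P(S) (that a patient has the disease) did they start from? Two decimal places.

Bayes' rule in odds form gives O(S|E) = O(S)·[P(E|S)/P(E|¬S)], hence O(S) = O(S|E)/LR.
Posterior odds = 0.377/(1−0.377) = 0.6051. LR = 0.63/0.26 = 2.4231.
Prior odds = 0.6051/2.4231 = 0.2497, so P(S) = 0.2497/(1+0.2497) ≈ 0.20.

P(S) = 0.20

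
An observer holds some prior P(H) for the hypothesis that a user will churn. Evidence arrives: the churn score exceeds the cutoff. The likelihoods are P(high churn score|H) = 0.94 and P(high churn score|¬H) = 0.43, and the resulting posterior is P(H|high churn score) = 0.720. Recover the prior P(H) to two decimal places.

P(H) = 0.54

Bayes' rule in odds form gives O(H|E) = O(H)·[P(E|H)/P(E|¬H)], hence O(H) = O(H|E)/LR.
Posterior odds = 0.720/(1−0.720) = 2.5714. LR = 0.94/0.43 = 2.1860.
Prior odds = 2.5714/2.1860 = 1.1763, so P(H) = 1.1763/(1+1.1763) ≈ 0.54.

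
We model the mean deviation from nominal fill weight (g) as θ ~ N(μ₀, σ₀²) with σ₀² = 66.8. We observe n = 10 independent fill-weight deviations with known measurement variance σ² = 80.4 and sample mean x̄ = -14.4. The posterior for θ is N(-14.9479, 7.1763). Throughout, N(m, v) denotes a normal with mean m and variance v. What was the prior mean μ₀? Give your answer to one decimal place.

With known observation variance, the Normal–Normal posterior has precision τ_n = τ₀ + n/σ² and mean μ_n = (τ₀μ₀ + (n/σ²)x̄)/τ_n.
Here τ₀ = 1/66.8 = 0.014970 and τ_data = 10/80.4 = 0.124378, so τ_n = 0.139348.
Rearranging for μ₀: μ₀ = (μ_n·τ_n − τ_data·x̄)/τ₀ = (-14.9479·0.139348 − 0.124378·-14.4) / 0.014970 = -0.291917/0.014970 ≈ -19.5.

μ₀ = -19.5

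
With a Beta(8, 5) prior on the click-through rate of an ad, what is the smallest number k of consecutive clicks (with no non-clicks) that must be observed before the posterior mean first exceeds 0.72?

k = 5

After k clicks and 0 non-clicks the posterior is Beta(8+k, 5), with mean (8+k)/(8+5+k).
Set (8+k)/(13+k) > 0.72 and solve: k > (0.72·13 − 8)/(1 − 0.72) = 4.857.
The smallest integer exceeding 4.857 is 5.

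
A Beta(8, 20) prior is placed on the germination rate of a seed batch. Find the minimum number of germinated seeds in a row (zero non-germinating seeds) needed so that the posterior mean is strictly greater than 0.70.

k = 39

After k germinated seeds and 0 non-germinating seeds the posterior is Beta(8+k, 20), with mean (8+k)/(8+20+k).
Set (8+k)/(28+k) > 0.70 and solve: k > (0.70·28 − 8)/(1 − 0.70) = 38.667.
The smallest integer exceeding 38.667 is 39, and checking k=39: (47)/(67) = 0.7015 > 0.70.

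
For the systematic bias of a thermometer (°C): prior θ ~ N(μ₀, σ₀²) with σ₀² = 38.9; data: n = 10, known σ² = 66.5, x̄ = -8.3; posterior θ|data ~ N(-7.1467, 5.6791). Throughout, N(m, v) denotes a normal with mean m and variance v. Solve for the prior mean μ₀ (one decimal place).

μ₀ = -0.4

With known observation variance, the Normal–Normal posterior has precision τ_n = τ₀ + n/σ² and mean μ_n = (τ₀μ₀ + (n/σ²)x̄)/τ_n.
Here τ₀ = 1/38.9 = 0.025707 and τ_data = 10/66.5 = 0.150376, so τ_n = 0.176083.
Rearranging for μ₀: μ₀ = (μ_n·τ_n − τ_data·x̄)/τ₀ = (-7.1467·0.176083 − 0.150376·-8.3) / 0.025707 = -0.010292/0.025707 ≈ -0.4.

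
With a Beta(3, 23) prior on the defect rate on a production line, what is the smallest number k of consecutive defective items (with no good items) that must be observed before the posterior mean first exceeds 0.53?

After k defective items and 0 good items the posterior is Beta(3+k, 23), with mean (3+k)/(3+23+k).
Set (3+k)/(26+k) > 0.53 and solve: k > (0.53·26 − 3)/(1 − 0.53) = 22.936.
The smallest integer exceeding 22.936 is 23.

k = 23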